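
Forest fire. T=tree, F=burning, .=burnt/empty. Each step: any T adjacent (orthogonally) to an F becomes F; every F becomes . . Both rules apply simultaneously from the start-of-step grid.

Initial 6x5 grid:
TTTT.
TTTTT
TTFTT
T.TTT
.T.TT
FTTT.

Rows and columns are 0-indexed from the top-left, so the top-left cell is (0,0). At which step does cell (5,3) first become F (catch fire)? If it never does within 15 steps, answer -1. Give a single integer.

Step 1: cell (5,3)='T' (+5 fires, +2 burnt)
Step 2: cell (5,3)='T' (+8 fires, +5 burnt)
Step 3: cell (5,3)='F' (+8 fires, +8 burnt)
  -> target ignites at step 3
Step 4: cell (5,3)='.' (+2 fires, +8 burnt)
Step 5: cell (5,3)='.' (+0 fires, +2 burnt)
  fire out at step 5

3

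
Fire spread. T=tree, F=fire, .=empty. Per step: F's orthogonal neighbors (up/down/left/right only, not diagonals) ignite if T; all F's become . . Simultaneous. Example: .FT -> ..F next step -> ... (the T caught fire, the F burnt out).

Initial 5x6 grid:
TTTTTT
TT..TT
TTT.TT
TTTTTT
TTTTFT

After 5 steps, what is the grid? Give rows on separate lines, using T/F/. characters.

Step 1: 3 trees catch fire, 1 burn out
  TTTTTT
  TT..TT
  TTT.TT
  TTTTFT
  TTTF.F
Step 2: 4 trees catch fire, 3 burn out
  TTTTTT
  TT..TT
  TTT.FT
  TTTF.F
  TTF...
Step 3: 4 trees catch fire, 4 burn out
  TTTTTT
  TT..FT
  TTT..F
  TTF...
  TF....
Step 4: 5 trees catch fire, 4 burn out
  TTTTFT
  TT...F
  TTF...
  TF....
  F.....
Step 5: 4 trees catch fire, 5 burn out
  TTTF.F
  TT....
  TF....
  F.....
  ......

TTTF.F
TT....
TF....
F.....
......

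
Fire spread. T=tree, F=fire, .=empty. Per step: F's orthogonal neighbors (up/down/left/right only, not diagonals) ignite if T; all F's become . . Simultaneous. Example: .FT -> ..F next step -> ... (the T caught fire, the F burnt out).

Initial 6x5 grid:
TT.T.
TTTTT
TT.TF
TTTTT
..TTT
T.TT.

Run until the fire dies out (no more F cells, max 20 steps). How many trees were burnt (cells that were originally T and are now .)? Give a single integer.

Step 1: +3 fires, +1 burnt (F count now 3)
Step 2: +3 fires, +3 burnt (F count now 3)
Step 3: +4 fires, +3 burnt (F count now 4)
Step 4: +4 fires, +4 burnt (F count now 4)
Step 5: +5 fires, +4 burnt (F count now 5)
Step 6: +2 fires, +5 burnt (F count now 2)
Step 7: +0 fires, +2 burnt (F count now 0)
Fire out after step 7
Initially T: 22, now '.': 29
Total burnt (originally-T cells now '.'): 21

Answer: 21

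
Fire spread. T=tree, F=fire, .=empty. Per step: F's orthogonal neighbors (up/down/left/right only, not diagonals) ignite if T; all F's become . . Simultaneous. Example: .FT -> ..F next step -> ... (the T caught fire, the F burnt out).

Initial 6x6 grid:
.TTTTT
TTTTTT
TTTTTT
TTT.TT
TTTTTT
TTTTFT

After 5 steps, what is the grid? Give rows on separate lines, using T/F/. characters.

Step 1: 3 trees catch fire, 1 burn out
  .TTTTT
  TTTTTT
  TTTTTT
  TTT.TT
  TTTTFT
  TTTF.F
Step 2: 4 trees catch fire, 3 burn out
  .TTTTT
  TTTTTT
  TTTTTT
  TTT.FT
  TTTF.F
  TTF...
Step 3: 4 trees catch fire, 4 burn out
  .TTTTT
  TTTTTT
  TTTTFT
  TTT..F
  TTF...
  TF....
Step 4: 6 trees catch fire, 4 burn out
  .TTTTT
  TTTTFT
  TTTF.F
  TTF...
  TF....
  F.....
Step 5: 6 trees catch fire, 6 burn out
  .TTTFT
  TTTF.F
  TTF...
  TF....
  F.....
  ......

.TTTFT
TTTF.F
TTF...
TF....
F.....
......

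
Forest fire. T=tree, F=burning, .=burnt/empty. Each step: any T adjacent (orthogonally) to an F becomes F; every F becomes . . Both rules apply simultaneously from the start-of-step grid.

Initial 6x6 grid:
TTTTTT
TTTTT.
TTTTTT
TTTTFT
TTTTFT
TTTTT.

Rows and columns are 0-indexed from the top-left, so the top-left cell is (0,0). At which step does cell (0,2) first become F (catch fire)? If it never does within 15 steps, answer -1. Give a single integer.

Step 1: cell (0,2)='T' (+6 fires, +2 burnt)
Step 2: cell (0,2)='T' (+6 fires, +6 burnt)
Step 3: cell (0,2)='T' (+6 fires, +6 burnt)
Step 4: cell (0,2)='T' (+7 fires, +6 burnt)
Step 5: cell (0,2)='F' (+4 fires, +7 burnt)
  -> target ignites at step 5
Step 6: cell (0,2)='.' (+2 fires, +4 burnt)
Step 7: cell (0,2)='.' (+1 fires, +2 burnt)
Step 8: cell (0,2)='.' (+0 fires, +1 burnt)
  fire out at step 8

5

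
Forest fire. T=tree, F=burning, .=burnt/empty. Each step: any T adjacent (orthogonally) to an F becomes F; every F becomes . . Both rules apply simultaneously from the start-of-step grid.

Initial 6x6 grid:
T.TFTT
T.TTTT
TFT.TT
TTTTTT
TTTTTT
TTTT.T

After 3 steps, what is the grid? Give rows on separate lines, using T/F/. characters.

Step 1: 6 trees catch fire, 2 burn out
  T.F.FT
  T.TFTT
  F.F.TT
  TFTTTT
  TTTTTT
  TTTT.T
Step 2: 7 trees catch fire, 6 burn out
  T....F
  F.F.FT
  ....TT
  F.FTTT
  TFTTTT
  TTTT.T
Step 3: 7 trees catch fire, 7 burn out
  F.....
  .....F
  ....FT
  ...FTT
  F.FTTT
  TFTT.T

F.....
.....F
....FT
...FTT
F.FTTT
TFTT.T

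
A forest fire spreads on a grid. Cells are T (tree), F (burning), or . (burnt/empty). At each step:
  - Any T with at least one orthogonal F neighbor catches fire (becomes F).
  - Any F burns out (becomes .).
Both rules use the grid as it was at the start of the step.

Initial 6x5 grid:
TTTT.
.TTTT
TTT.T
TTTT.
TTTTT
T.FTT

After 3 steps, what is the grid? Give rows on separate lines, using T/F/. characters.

Step 1: 2 trees catch fire, 1 burn out
  TTTT.
  .TTTT
  TTT.T
  TTTT.
  TTFTT
  T..FT
Step 2: 4 trees catch fire, 2 burn out
  TTTT.
  .TTTT
  TTT.T
  TTFT.
  TF.FT
  T...F
Step 3: 5 trees catch fire, 4 burn out
  TTTT.
  .TTTT
  TTF.T
  TF.F.
  F...F
  T....

TTTT.
.TTTT
TTF.T
TF.F.
F...F
T....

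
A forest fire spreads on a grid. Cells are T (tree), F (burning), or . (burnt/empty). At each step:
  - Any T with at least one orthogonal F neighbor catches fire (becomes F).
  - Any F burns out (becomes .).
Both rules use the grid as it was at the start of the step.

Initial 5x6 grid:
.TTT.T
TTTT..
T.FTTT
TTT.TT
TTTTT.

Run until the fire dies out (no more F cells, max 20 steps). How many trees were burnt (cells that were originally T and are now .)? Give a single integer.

Answer: 21

Derivation:
Step 1: +3 fires, +1 burnt (F count now 3)
Step 2: +6 fires, +3 burnt (F count now 6)
Step 3: +8 fires, +6 burnt (F count now 8)
Step 4: +4 fires, +8 burnt (F count now 4)
Step 5: +0 fires, +4 burnt (F count now 0)
Fire out after step 5
Initially T: 22, now '.': 29
Total burnt (originally-T cells now '.'): 21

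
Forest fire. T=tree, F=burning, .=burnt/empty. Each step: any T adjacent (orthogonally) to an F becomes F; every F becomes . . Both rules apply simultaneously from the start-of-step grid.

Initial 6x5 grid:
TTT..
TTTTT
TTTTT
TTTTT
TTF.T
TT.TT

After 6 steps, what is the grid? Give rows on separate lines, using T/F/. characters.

Step 1: 2 trees catch fire, 1 burn out
  TTT..
  TTTTT
  TTTTT
  TTFTT
  TF..T
  TT.TT
Step 2: 5 trees catch fire, 2 burn out
  TTT..
  TTTTT
  TTFTT
  TF.FT
  F...T
  TF.TT
Step 3: 6 trees catch fire, 5 burn out
  TTT..
  TTFTT
  TF.FT
  F...F
  ....T
  F..TT
Step 4: 6 trees catch fire, 6 burn out
  TTF..
  TF.FT
  F...F
  .....
  ....F
  ...TT
Step 5: 4 trees catch fire, 6 burn out
  TF...
  F...F
  .....
  .....
  .....
  ...TF
Step 6: 2 trees catch fire, 4 burn out
  F....
  .....
  .....
  .....
  .....
  ...F.

F....
.....
.....
.....
.....
...F.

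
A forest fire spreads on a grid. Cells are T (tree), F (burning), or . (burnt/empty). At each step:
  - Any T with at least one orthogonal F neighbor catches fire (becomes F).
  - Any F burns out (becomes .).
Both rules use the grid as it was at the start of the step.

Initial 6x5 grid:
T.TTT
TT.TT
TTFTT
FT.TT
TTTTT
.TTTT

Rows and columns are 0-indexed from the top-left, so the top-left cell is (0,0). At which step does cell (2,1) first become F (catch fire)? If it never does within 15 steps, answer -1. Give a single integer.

Step 1: cell (2,1)='F' (+5 fires, +2 burnt)
  -> target ignites at step 1
Step 2: cell (2,1)='.' (+6 fires, +5 burnt)
Step 3: cell (2,1)='.' (+7 fires, +6 burnt)
Step 4: cell (2,1)='.' (+5 fires, +7 burnt)
Step 5: cell (2,1)='.' (+1 fires, +5 burnt)
Step 6: cell (2,1)='.' (+0 fires, +1 burnt)
  fire out at step 6

1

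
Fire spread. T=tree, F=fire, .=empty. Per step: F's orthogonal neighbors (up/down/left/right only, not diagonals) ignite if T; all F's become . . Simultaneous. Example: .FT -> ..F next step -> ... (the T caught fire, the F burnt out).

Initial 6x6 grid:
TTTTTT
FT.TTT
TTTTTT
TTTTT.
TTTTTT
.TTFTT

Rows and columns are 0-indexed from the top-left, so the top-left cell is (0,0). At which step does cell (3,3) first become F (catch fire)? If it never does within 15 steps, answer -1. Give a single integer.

Step 1: cell (3,3)='T' (+6 fires, +2 burnt)
Step 2: cell (3,3)='F' (+8 fires, +6 burnt)
  -> target ignites at step 2
Step 3: cell (3,3)='.' (+9 fires, +8 burnt)
Step 4: cell (3,3)='.' (+3 fires, +9 burnt)
Step 5: cell (3,3)='.' (+3 fires, +3 burnt)
Step 6: cell (3,3)='.' (+2 fires, +3 burnt)
Step 7: cell (3,3)='.' (+0 fires, +2 burnt)
  fire out at step 7

2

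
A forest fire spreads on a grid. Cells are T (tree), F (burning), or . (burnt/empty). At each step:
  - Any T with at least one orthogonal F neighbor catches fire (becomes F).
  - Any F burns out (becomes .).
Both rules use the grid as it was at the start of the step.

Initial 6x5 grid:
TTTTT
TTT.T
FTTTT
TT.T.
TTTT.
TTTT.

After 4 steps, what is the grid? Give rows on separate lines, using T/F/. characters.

Step 1: 3 trees catch fire, 1 burn out
  TTTTT
  FTT.T
  .FTTT
  FT.T.
  TTTT.
  TTTT.
Step 2: 5 trees catch fire, 3 burn out
  FTTTT
  .FT.T
  ..FTT
  .F.T.
  FTTT.
  TTTT.
Step 3: 5 trees catch fire, 5 burn out
  .FTTT
  ..F.T
  ...FT
  ...T.
  .FTT.
  FTTT.
Step 4: 5 trees catch fire, 5 burn out
  ..FTT
  ....T
  ....F
  ...F.
  ..FT.
  .FTT.

..FTT
....T
....F
...F.
..FT.
.FTT.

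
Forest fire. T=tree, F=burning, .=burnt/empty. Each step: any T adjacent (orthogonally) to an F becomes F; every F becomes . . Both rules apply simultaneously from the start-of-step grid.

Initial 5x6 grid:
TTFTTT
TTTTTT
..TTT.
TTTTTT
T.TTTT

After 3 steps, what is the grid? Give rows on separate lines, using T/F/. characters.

Step 1: 3 trees catch fire, 1 burn out
  TF.FTT
  TTFTTT
  ..TTT.
  TTTTTT
  T.TTTT
Step 2: 5 trees catch fire, 3 burn out
  F...FT
  TF.FTT
  ..FTT.
  TTTTTT
  T.TTTT
Step 3: 5 trees catch fire, 5 burn out
  .....F
  F...FT
  ...FT.
  TTFTTT
  T.TTTT

.....F
F...FT
...FT.
TTFTTT
T.TTTT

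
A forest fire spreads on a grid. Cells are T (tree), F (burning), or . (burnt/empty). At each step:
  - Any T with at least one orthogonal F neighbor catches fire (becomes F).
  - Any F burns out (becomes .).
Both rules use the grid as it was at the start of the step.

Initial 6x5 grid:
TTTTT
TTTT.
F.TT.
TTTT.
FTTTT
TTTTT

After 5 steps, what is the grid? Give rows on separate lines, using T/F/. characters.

Step 1: 4 trees catch fire, 2 burn out
  TTTTT
  FTTT.
  ..TT.
  FTTT.
  .FTTT
  FTTTT
Step 2: 5 trees catch fire, 4 burn out
  FTTTT
  .FTT.
  ..TT.
  .FTT.
  ..FTT
  .FTTT
Step 3: 5 trees catch fire, 5 burn out
  .FTTT
  ..FT.
  ..TT.
  ..FT.
  ...FT
  ..FTT
Step 4: 6 trees catch fire, 5 burn out
  ..FTT
  ...F.
  ..FT.
  ...F.
  ....F
  ...FT
Step 5: 3 trees catch fire, 6 burn out
  ...FT
  .....
  ...F.
  .....
  .....
  ....F

...FT
.....
...F.
.....
.....
....F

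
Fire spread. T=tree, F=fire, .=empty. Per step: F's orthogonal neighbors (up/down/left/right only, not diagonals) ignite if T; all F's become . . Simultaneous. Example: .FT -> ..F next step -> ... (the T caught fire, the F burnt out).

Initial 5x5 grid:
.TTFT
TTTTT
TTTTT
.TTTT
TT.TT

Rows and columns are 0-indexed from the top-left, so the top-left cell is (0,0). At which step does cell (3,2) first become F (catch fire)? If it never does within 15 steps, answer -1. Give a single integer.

Step 1: cell (3,2)='T' (+3 fires, +1 burnt)
Step 2: cell (3,2)='T' (+4 fires, +3 burnt)
Step 3: cell (3,2)='T' (+4 fires, +4 burnt)
Step 4: cell (3,2)='F' (+5 fires, +4 burnt)
  -> target ignites at step 4
Step 5: cell (3,2)='.' (+3 fires, +5 burnt)
Step 6: cell (3,2)='.' (+1 fires, +3 burnt)
Step 7: cell (3,2)='.' (+1 fires, +1 burnt)
Step 8: cell (3,2)='.' (+0 fires, +1 burnt)
  fire out at step 8

4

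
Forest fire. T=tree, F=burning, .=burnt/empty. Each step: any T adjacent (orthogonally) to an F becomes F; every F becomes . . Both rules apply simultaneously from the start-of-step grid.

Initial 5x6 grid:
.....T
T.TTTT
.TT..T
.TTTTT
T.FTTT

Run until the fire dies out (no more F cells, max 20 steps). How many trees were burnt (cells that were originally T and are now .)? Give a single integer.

Step 1: +2 fires, +1 burnt (F count now 2)
Step 2: +4 fires, +2 burnt (F count now 4)
Step 3: +4 fires, +4 burnt (F count now 4)
Step 4: +2 fires, +4 burnt (F count now 2)
Step 5: +2 fires, +2 burnt (F count now 2)
Step 6: +1 fires, +2 burnt (F count now 1)
Step 7: +1 fires, +1 burnt (F count now 1)
Step 8: +0 fires, +1 burnt (F count now 0)
Fire out after step 8
Initially T: 18, now '.': 28
Total burnt (originally-T cells now '.'): 16

Answer: 16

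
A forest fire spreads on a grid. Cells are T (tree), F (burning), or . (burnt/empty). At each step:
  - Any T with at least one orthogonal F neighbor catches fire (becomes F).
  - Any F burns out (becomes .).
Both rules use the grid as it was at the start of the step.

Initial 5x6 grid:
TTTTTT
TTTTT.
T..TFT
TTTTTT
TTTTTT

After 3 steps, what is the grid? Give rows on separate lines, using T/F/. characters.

Step 1: 4 trees catch fire, 1 burn out
  TTTTTT
  TTTTF.
  T..F.F
  TTTTFT
  TTTTTT
Step 2: 5 trees catch fire, 4 burn out
  TTTTFT
  TTTF..
  T.....
  TTTF.F
  TTTTFT
Step 3: 6 trees catch fire, 5 burn out
  TTTF.F
  TTF...
  T.....
  TTF...
  TTTF.F

TTTF.F
TTF...
T.....
TTF...
TTTF.F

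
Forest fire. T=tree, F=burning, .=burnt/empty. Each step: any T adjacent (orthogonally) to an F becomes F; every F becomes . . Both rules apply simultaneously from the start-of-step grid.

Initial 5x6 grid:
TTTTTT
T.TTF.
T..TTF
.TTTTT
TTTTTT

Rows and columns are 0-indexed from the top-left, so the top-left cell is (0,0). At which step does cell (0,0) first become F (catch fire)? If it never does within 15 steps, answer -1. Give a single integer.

Step 1: cell (0,0)='T' (+4 fires, +2 burnt)
Step 2: cell (0,0)='T' (+6 fires, +4 burnt)
Step 3: cell (0,0)='T' (+3 fires, +6 burnt)
Step 4: cell (0,0)='T' (+3 fires, +3 burnt)
Step 5: cell (0,0)='F' (+3 fires, +3 burnt)
  -> target ignites at step 5
Step 6: cell (0,0)='.' (+2 fires, +3 burnt)
Step 7: cell (0,0)='.' (+2 fires, +2 burnt)
Step 8: cell (0,0)='.' (+0 fires, +2 burnt)
  fire out at step 8

5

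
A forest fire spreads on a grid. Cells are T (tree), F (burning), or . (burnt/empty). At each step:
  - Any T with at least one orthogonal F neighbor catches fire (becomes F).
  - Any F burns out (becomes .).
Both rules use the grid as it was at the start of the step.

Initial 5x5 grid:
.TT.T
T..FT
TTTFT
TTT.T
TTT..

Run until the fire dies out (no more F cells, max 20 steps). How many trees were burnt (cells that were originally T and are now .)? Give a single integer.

Answer: 14

Derivation:
Step 1: +3 fires, +2 burnt (F count now 3)
Step 2: +4 fires, +3 burnt (F count now 4)
Step 3: +3 fires, +4 burnt (F count now 3)
Step 4: +3 fires, +3 burnt (F count now 3)
Step 5: +1 fires, +3 burnt (F count now 1)
Step 6: +0 fires, +1 burnt (F count now 0)
Fire out after step 6
Initially T: 16, now '.': 23
Total burnt (originally-T cells now '.'): 14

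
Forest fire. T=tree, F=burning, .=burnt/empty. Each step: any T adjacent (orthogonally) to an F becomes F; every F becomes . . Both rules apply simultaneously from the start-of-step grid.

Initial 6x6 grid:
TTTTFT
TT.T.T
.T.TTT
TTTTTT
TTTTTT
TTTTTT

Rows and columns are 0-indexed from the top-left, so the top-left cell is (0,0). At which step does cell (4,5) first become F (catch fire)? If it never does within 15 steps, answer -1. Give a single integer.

Step 1: cell (4,5)='T' (+2 fires, +1 burnt)
Step 2: cell (4,5)='T' (+3 fires, +2 burnt)
Step 3: cell (4,5)='T' (+3 fires, +3 burnt)
Step 4: cell (4,5)='T' (+5 fires, +3 burnt)
Step 5: cell (4,5)='F' (+6 fires, +5 burnt)
  -> target ignites at step 5
Step 6: cell (4,5)='.' (+5 fires, +6 burnt)
Step 7: cell (4,5)='.' (+4 fires, +5 burnt)
Step 8: cell (4,5)='.' (+2 fires, +4 burnt)
Step 9: cell (4,5)='.' (+1 fires, +2 burnt)
Step 10: cell (4,5)='.' (+0 fires, +1 burnt)
  fire out at step 10

5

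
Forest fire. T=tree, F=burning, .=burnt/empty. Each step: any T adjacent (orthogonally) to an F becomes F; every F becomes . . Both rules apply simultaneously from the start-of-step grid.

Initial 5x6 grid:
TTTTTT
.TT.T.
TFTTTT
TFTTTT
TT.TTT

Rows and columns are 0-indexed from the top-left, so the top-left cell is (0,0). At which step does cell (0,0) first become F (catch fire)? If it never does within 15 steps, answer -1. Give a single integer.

Step 1: cell (0,0)='T' (+6 fires, +2 burnt)
Step 2: cell (0,0)='T' (+5 fires, +6 burnt)
Step 3: cell (0,0)='F' (+5 fires, +5 burnt)
  -> target ignites at step 3
Step 4: cell (0,0)='.' (+5 fires, +5 burnt)
Step 5: cell (0,0)='.' (+2 fires, +5 burnt)
Step 6: cell (0,0)='.' (+1 fires, +2 burnt)
Step 7: cell (0,0)='.' (+0 fires, +1 burnt)
  fire out at step 7

3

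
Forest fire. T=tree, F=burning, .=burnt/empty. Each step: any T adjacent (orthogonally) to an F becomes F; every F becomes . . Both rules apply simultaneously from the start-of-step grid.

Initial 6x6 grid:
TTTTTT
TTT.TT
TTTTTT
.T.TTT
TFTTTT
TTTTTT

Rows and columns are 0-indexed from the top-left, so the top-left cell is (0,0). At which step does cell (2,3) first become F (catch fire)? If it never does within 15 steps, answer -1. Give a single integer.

Step 1: cell (2,3)='T' (+4 fires, +1 burnt)
Step 2: cell (2,3)='T' (+4 fires, +4 burnt)
Step 3: cell (2,3)='T' (+6 fires, +4 burnt)
Step 4: cell (2,3)='F' (+7 fires, +6 burnt)
  -> target ignites at step 4
Step 5: cell (2,3)='.' (+5 fires, +7 burnt)
Step 6: cell (2,3)='.' (+3 fires, +5 burnt)
Step 7: cell (2,3)='.' (+2 fires, +3 burnt)
Step 8: cell (2,3)='.' (+1 fires, +2 burnt)
Step 9: cell (2,3)='.' (+0 fires, +1 burnt)
  fire out at step 9

4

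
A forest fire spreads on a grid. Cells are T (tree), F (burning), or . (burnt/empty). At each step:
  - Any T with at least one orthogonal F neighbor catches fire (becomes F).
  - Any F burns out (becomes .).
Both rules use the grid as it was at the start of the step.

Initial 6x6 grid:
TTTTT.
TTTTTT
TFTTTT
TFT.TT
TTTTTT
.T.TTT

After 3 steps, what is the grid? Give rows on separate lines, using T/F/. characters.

Step 1: 6 trees catch fire, 2 burn out
  TTTTT.
  TFTTTT
  F.FTTT
  F.F.TT
  TFTTTT
  .T.TTT
Step 2: 7 trees catch fire, 6 burn out
  TFTTT.
  F.FTTT
  ...FTT
  ....TT
  F.FTTT
  .F.TTT
Step 3: 5 trees catch fire, 7 burn out
  F.FTT.
  ...FTT
  ....FT
  ....TT
  ...FTT
  ...TTT

F.FTT.
...FTT
....FT
....TT
...FTT
...TTT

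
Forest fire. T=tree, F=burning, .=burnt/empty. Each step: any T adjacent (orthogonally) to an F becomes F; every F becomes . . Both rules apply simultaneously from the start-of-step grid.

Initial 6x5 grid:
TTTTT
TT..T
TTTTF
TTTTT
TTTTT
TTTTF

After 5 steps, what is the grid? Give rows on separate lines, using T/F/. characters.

Step 1: 5 trees catch fire, 2 burn out
  TTTTT
  TT..F
  TTTF.
  TTTTF
  TTTTF
  TTTF.
Step 2: 5 trees catch fire, 5 burn out
  TTTTF
  TT...
  TTF..
  TTTF.
  TTTF.
  TTF..
Step 3: 5 trees catch fire, 5 burn out
  TTTF.
  TT...
  TF...
  TTF..
  TTF..
  TF...
Step 4: 6 trees catch fire, 5 burn out
  TTF..
  TF...
  F....
  TF...
  TF...
  F....
Step 5: 4 trees catch fire, 6 burn out
  TF...
  F....
  .....
  F....
  F....
  .....

TF...
F....
.....
F....
F....
.....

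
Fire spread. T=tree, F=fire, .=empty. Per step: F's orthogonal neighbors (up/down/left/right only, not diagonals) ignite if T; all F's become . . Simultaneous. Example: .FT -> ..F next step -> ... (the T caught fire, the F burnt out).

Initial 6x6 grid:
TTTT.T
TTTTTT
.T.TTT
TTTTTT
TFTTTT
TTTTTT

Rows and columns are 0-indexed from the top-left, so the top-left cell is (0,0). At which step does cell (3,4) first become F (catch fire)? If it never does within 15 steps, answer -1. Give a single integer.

Step 1: cell (3,4)='T' (+4 fires, +1 burnt)
Step 2: cell (3,4)='T' (+6 fires, +4 burnt)
Step 3: cell (3,4)='T' (+4 fires, +6 burnt)
Step 4: cell (3,4)='F' (+7 fires, +4 burnt)
  -> target ignites at step 4
Step 5: cell (3,4)='.' (+6 fires, +7 burnt)
Step 6: cell (3,4)='.' (+3 fires, +6 burnt)
Step 7: cell (3,4)='.' (+1 fires, +3 burnt)
Step 8: cell (3,4)='.' (+1 fires, +1 burnt)
Step 9: cell (3,4)='.' (+0 fires, +1 burnt)
  fire out at step 9

4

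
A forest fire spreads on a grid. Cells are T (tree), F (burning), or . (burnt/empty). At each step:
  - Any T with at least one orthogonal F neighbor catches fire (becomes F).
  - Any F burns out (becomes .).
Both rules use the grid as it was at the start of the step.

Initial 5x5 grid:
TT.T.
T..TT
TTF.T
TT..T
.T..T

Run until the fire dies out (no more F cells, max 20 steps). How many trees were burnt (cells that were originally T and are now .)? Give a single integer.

Step 1: +1 fires, +1 burnt (F count now 1)
Step 2: +2 fires, +1 burnt (F count now 2)
Step 3: +3 fires, +2 burnt (F count now 3)
Step 4: +1 fires, +3 burnt (F count now 1)
Step 5: +1 fires, +1 burnt (F count now 1)
Step 6: +0 fires, +1 burnt (F count now 0)
Fire out after step 6
Initially T: 14, now '.': 19
Total burnt (originally-T cells now '.'): 8

Answer: 8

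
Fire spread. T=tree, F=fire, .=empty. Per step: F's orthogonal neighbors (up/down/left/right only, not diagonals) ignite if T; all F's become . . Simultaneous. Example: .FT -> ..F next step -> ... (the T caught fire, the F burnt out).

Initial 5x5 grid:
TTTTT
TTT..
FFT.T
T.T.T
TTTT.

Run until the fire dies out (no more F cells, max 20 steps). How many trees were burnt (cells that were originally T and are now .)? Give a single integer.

Step 1: +4 fires, +2 burnt (F count now 4)
Step 2: +5 fires, +4 burnt (F count now 5)
Step 3: +3 fires, +5 burnt (F count now 3)
Step 4: +2 fires, +3 burnt (F count now 2)
Step 5: +1 fires, +2 burnt (F count now 1)
Step 6: +0 fires, +1 burnt (F count now 0)
Fire out after step 6
Initially T: 17, now '.': 23
Total burnt (originally-T cells now '.'): 15

Answer: 15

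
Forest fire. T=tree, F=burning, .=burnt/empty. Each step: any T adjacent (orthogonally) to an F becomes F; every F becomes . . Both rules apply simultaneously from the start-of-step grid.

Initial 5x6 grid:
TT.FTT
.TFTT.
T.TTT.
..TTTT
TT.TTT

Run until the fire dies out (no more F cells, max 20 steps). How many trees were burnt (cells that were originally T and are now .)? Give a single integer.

Answer: 17

Derivation:
Step 1: +4 fires, +2 burnt (F count now 4)
Step 2: +5 fires, +4 burnt (F count now 5)
Step 3: +3 fires, +5 burnt (F count now 3)
Step 4: +2 fires, +3 burnt (F count now 2)
Step 5: +2 fires, +2 burnt (F count now 2)
Step 6: +1 fires, +2 burnt (F count now 1)
Step 7: +0 fires, +1 burnt (F count now 0)
Fire out after step 7
Initially T: 20, now '.': 27
Total burnt (originally-T cells now '.'): 17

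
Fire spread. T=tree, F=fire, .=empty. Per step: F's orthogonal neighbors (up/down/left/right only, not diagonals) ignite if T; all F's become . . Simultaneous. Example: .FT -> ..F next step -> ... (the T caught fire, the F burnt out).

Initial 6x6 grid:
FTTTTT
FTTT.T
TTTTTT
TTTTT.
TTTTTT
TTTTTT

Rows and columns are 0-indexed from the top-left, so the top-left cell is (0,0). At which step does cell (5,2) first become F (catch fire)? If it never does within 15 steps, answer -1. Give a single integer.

Step 1: cell (5,2)='T' (+3 fires, +2 burnt)
Step 2: cell (5,2)='T' (+4 fires, +3 burnt)
Step 3: cell (5,2)='T' (+5 fires, +4 burnt)
Step 4: cell (5,2)='T' (+5 fires, +5 burnt)
Step 5: cell (5,2)='T' (+5 fires, +5 burnt)
Step 6: cell (5,2)='F' (+5 fires, +5 burnt)
  -> target ignites at step 6
Step 7: cell (5,2)='.' (+2 fires, +5 burnt)
Step 8: cell (5,2)='.' (+2 fires, +2 burnt)
Step 9: cell (5,2)='.' (+1 fires, +2 burnt)
Step 10: cell (5,2)='.' (+0 fires, +1 burnt)
  fire out at step 10

6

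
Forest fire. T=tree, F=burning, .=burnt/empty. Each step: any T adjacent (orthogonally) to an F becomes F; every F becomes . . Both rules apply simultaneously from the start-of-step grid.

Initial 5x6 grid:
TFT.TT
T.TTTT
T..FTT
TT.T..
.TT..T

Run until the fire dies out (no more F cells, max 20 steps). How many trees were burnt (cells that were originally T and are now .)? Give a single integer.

Answer: 17

Derivation:
Step 1: +5 fires, +2 burnt (F count now 5)
Step 2: +4 fires, +5 burnt (F count now 4)
Step 3: +3 fires, +4 burnt (F count now 3)
Step 4: +2 fires, +3 burnt (F count now 2)
Step 5: +1 fires, +2 burnt (F count now 1)
Step 6: +1 fires, +1 burnt (F count now 1)
Step 7: +1 fires, +1 burnt (F count now 1)
Step 8: +0 fires, +1 burnt (F count now 0)
Fire out after step 8
Initially T: 18, now '.': 29
Total burnt (originally-T cells now '.'): 17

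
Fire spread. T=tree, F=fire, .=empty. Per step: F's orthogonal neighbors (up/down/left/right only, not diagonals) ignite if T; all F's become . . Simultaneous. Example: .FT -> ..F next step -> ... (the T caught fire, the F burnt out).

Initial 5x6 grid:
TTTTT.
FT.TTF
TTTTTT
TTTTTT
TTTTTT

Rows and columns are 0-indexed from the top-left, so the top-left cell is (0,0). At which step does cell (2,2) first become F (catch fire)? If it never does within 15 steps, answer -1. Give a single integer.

Step 1: cell (2,2)='T' (+5 fires, +2 burnt)
Step 2: cell (2,2)='T' (+7 fires, +5 burnt)
Step 3: cell (2,2)='F' (+8 fires, +7 burnt)
  -> target ignites at step 3
Step 4: cell (2,2)='.' (+4 fires, +8 burnt)
Step 5: cell (2,2)='.' (+2 fires, +4 burnt)
Step 6: cell (2,2)='.' (+0 fires, +2 burnt)
  fire out at step 6

3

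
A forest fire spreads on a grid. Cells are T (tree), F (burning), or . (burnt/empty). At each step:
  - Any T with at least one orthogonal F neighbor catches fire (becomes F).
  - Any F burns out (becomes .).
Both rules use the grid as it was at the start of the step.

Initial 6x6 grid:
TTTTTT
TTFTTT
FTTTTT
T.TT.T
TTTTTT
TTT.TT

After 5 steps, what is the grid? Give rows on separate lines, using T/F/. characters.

Step 1: 7 trees catch fire, 2 burn out
  TTFTTT
  FF.FTT
  .FFTTT
  F.TT.T
  TTTTTT
  TTT.TT
Step 2: 7 trees catch fire, 7 burn out
  FF.FTT
  ....FT
  ...FTT
  ..FT.T
  FTTTTT
  TTT.TT
Step 3: 7 trees catch fire, 7 burn out
  ....FT
  .....F
  ....FT
  ...F.T
  .FFTTT
  FTT.TT
Step 4: 5 trees catch fire, 7 burn out
  .....F
  ......
  .....F
  .....T
  ...FTT
  .FF.TT
Step 5: 2 trees catch fire, 5 burn out
  ......
  ......
  ......
  .....F
  ....FT
  ....TT

......
......
......
.....F
....FT
....TT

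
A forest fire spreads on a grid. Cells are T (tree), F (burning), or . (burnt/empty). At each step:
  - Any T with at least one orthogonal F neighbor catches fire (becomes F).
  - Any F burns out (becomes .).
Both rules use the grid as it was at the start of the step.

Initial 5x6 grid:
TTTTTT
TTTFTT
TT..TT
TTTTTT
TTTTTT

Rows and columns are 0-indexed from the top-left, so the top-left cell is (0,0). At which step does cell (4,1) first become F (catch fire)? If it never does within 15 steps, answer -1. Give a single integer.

Step 1: cell (4,1)='T' (+3 fires, +1 burnt)
Step 2: cell (4,1)='T' (+5 fires, +3 burnt)
Step 3: cell (4,1)='T' (+6 fires, +5 burnt)
Step 4: cell (4,1)='T' (+6 fires, +6 burnt)
Step 5: cell (4,1)='F' (+5 fires, +6 burnt)
  -> target ignites at step 5
Step 6: cell (4,1)='.' (+2 fires, +5 burnt)
Step 7: cell (4,1)='.' (+0 fires, +2 burnt)
  fire out at step 7

5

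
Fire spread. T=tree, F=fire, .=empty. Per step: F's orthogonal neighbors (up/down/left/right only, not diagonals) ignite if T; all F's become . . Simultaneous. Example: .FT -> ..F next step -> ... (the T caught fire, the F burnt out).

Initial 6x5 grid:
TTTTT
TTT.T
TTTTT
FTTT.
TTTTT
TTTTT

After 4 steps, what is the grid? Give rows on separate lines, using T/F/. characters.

Step 1: 3 trees catch fire, 1 burn out
  TTTTT
  TTT.T
  FTTTT
  .FTT.
  FTTTT
  TTTTT
Step 2: 5 trees catch fire, 3 burn out
  TTTTT
  FTT.T
  .FTTT
  ..FT.
  .FTTT
  FTTTT
Step 3: 6 trees catch fire, 5 burn out
  FTTTT
  .FT.T
  ..FTT
  ...F.
  ..FTT
  .FTTT
Step 4: 5 trees catch fire, 6 burn out
  .FTTT
  ..F.T
  ...FT
  .....
  ...FT
  ..FTT

.FTTT
..F.T
...FT
.....
...FT
..FTT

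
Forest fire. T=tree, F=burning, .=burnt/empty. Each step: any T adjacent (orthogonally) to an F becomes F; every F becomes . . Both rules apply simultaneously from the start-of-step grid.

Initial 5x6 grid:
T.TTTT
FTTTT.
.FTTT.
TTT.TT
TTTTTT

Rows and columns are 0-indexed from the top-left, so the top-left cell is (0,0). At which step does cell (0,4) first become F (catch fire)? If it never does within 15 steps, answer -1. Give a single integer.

Step 1: cell (0,4)='T' (+4 fires, +2 burnt)
Step 2: cell (0,4)='T' (+5 fires, +4 burnt)
Step 3: cell (0,4)='T' (+5 fires, +5 burnt)
Step 4: cell (0,4)='T' (+4 fires, +5 burnt)
Step 5: cell (0,4)='F' (+3 fires, +4 burnt)
  -> target ignites at step 5
Step 6: cell (0,4)='.' (+2 fires, +3 burnt)
Step 7: cell (0,4)='.' (+0 fires, +2 burnt)
  fire out at step 7

5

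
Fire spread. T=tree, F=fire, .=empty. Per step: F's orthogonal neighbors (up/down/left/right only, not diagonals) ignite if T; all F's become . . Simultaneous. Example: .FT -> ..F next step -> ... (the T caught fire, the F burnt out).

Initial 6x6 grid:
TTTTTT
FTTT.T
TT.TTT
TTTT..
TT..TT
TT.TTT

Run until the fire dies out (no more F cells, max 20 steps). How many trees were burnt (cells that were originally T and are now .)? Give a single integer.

Step 1: +3 fires, +1 burnt (F count now 3)
Step 2: +4 fires, +3 burnt (F count now 4)
Step 3: +4 fires, +4 burnt (F count now 4)
Step 4: +5 fires, +4 burnt (F count now 5)
Step 5: +4 fires, +5 burnt (F count now 4)
Step 6: +2 fires, +4 burnt (F count now 2)
Step 7: +1 fires, +2 burnt (F count now 1)
Step 8: +0 fires, +1 burnt (F count now 0)
Fire out after step 8
Initially T: 28, now '.': 31
Total burnt (originally-T cells now '.'): 23

Answer: 23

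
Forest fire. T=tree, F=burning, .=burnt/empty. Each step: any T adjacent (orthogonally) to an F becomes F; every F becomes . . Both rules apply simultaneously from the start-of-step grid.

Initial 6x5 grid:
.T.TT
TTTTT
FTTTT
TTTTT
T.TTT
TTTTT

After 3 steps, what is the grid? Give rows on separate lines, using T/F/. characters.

Step 1: 3 trees catch fire, 1 burn out
  .T.TT
  FTTTT
  .FTTT
  FTTTT
  T.TTT
  TTTTT
Step 2: 4 trees catch fire, 3 burn out
  .T.TT
  .FTTT
  ..FTT
  .FTTT
  F.TTT
  TTTTT
Step 3: 5 trees catch fire, 4 burn out
  .F.TT
  ..FTT
  ...FT
  ..FTT
  ..TTT
  FTTTT

.F.TT
..FTT
...FT
..FTT
..TTT
FTTTT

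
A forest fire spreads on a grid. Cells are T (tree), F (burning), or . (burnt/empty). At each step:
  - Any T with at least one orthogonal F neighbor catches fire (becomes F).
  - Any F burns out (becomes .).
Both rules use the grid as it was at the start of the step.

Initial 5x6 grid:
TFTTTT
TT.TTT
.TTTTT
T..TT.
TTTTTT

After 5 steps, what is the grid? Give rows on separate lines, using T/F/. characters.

Step 1: 3 trees catch fire, 1 burn out
  F.FTTT
  TF.TTT
  .TTTTT
  T..TT.
  TTTTTT
Step 2: 3 trees catch fire, 3 burn out
  ...FTT
  F..TTT
  .FTTTT
  T..TT.
  TTTTTT
Step 3: 3 trees catch fire, 3 burn out
  ....FT
  ...FTT
  ..FTTT
  T..TT.
  TTTTTT
Step 4: 3 trees catch fire, 3 burn out
  .....F
  ....FT
  ...FTT
  T..TT.
  TTTTTT
Step 5: 3 trees catch fire, 3 burn out
  ......
  .....F
  ....FT
  T..FT.
  TTTTTT

......
.....F
....FT
T..FT.
TTTTTT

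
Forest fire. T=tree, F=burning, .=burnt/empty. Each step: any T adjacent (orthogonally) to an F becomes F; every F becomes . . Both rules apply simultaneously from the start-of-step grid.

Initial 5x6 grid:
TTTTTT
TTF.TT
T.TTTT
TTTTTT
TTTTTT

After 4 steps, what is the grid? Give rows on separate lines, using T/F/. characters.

Step 1: 3 trees catch fire, 1 burn out
  TTFTTT
  TF..TT
  T.FTTT
  TTTTTT
  TTTTTT
Step 2: 5 trees catch fire, 3 burn out
  TF.FTT
  F...TT
  T..FTT
  TTFTTT
  TTTTTT
Step 3: 7 trees catch fire, 5 burn out
  F...FT
  ....TT
  F...FT
  TF.FTT
  TTFTTT
Step 4: 7 trees catch fire, 7 burn out
  .....F
  ....FT
  .....F
  F...FT
  TF.FTT

.....F
....FT
.....F
F...FT
TF.FTT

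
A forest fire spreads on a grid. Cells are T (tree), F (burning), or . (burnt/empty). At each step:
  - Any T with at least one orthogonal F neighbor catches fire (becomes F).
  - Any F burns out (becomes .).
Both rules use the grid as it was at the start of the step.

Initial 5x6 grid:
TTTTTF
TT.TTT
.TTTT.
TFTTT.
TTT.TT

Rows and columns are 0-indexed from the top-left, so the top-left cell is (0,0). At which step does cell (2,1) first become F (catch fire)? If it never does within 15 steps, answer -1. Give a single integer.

Step 1: cell (2,1)='F' (+6 fires, +2 burnt)
  -> target ignites at step 1
Step 2: cell (2,1)='.' (+7 fires, +6 burnt)
Step 3: cell (2,1)='.' (+7 fires, +7 burnt)
Step 4: cell (2,1)='.' (+2 fires, +7 burnt)
Step 5: cell (2,1)='.' (+1 fires, +2 burnt)
Step 6: cell (2,1)='.' (+0 fires, +1 burnt)
  fire out at step 6

1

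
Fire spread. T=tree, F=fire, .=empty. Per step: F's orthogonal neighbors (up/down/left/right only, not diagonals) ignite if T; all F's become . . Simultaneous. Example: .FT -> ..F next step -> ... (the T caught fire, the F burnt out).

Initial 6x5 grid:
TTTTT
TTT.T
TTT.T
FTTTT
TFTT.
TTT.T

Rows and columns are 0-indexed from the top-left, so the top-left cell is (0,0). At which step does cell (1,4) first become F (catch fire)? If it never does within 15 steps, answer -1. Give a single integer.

Step 1: cell (1,4)='T' (+5 fires, +2 burnt)
Step 2: cell (1,4)='T' (+6 fires, +5 burnt)
Step 3: cell (1,4)='T' (+4 fires, +6 burnt)
Step 4: cell (1,4)='T' (+3 fires, +4 burnt)
Step 5: cell (1,4)='T' (+2 fires, +3 burnt)
Step 6: cell (1,4)='F' (+2 fires, +2 burnt)
  -> target ignites at step 6
Step 7: cell (1,4)='.' (+1 fires, +2 burnt)
Step 8: cell (1,4)='.' (+0 fires, +1 burnt)
  fire out at step 8

6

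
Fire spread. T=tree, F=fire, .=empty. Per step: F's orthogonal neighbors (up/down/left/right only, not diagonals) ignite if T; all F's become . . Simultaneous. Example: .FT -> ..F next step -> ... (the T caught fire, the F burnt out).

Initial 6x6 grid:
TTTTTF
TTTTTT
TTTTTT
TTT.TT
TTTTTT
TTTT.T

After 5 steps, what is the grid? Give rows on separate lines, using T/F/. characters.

Step 1: 2 trees catch fire, 1 burn out
  TTTTF.
  TTTTTF
  TTTTTT
  TTT.TT
  TTTTTT
  TTTT.T
Step 2: 3 trees catch fire, 2 burn out
  TTTF..
  TTTTF.
  TTTTTF
  TTT.TT
  TTTTTT
  TTTT.T
Step 3: 4 trees catch fire, 3 burn out
  TTF...
  TTTF..
  TTTTF.
  TTT.TF
  TTTTTT
  TTTT.T
Step 4: 5 trees catch fire, 4 burn out
  TF....
  TTF...
  TTTF..
  TTT.F.
  TTTTTF
  TTTT.T
Step 5: 5 trees catch fire, 5 burn out
  F.....
  TF....
  TTF...
  TTT...
  TTTTF.
  TTTT.F

F.....
TF....
TTF...
TTT...
TTTTF.
TTTT.F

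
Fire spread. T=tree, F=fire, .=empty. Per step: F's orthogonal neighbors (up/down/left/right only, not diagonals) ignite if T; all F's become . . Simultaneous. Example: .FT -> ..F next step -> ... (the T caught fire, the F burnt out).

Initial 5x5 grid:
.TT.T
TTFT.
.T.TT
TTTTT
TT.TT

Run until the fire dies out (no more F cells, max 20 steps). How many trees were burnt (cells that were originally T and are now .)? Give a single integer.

Step 1: +3 fires, +1 burnt (F count now 3)
Step 2: +4 fires, +3 burnt (F count now 4)
Step 3: +3 fires, +4 burnt (F count now 3)
Step 4: +5 fires, +3 burnt (F count now 5)
Step 5: +2 fires, +5 burnt (F count now 2)
Step 6: +0 fires, +2 burnt (F count now 0)
Fire out after step 6
Initially T: 18, now '.': 24
Total burnt (originally-T cells now '.'): 17

Answer: 17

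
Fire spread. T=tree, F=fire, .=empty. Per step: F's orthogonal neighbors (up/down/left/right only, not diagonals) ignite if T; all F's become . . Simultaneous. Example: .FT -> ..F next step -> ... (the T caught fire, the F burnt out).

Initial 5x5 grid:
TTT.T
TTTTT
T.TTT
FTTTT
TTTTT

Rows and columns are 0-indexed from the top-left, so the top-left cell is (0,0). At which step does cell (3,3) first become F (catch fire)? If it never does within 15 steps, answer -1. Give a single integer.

Step 1: cell (3,3)='T' (+3 fires, +1 burnt)
Step 2: cell (3,3)='T' (+3 fires, +3 burnt)
Step 3: cell (3,3)='F' (+5 fires, +3 burnt)
  -> target ignites at step 3
Step 4: cell (3,3)='.' (+5 fires, +5 burnt)
Step 5: cell (3,3)='.' (+4 fires, +5 burnt)
Step 6: cell (3,3)='.' (+1 fires, +4 burnt)
Step 7: cell (3,3)='.' (+1 fires, +1 burnt)
Step 8: cell (3,3)='.' (+0 fires, +1 burnt)
  fire out at step 8

3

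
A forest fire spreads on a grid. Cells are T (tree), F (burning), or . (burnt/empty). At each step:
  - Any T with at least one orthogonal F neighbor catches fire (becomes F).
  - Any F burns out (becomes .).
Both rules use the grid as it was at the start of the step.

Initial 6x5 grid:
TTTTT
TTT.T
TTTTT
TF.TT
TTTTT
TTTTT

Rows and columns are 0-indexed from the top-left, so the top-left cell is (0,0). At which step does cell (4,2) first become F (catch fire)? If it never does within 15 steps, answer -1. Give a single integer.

Step 1: cell (4,2)='T' (+3 fires, +1 burnt)
Step 2: cell (4,2)='F' (+6 fires, +3 burnt)
  -> target ignites at step 2
Step 3: cell (4,2)='.' (+7 fires, +6 burnt)
Step 4: cell (4,2)='.' (+6 fires, +7 burnt)
Step 5: cell (4,2)='.' (+4 fires, +6 burnt)
Step 6: cell (4,2)='.' (+1 fires, +4 burnt)
Step 7: cell (4,2)='.' (+0 fires, +1 burnt)
  fire out at step 7

2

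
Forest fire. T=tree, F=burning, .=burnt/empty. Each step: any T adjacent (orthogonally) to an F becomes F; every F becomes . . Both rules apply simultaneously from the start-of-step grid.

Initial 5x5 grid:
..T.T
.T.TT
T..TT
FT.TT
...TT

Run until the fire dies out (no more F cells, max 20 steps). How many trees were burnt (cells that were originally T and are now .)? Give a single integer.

Answer: 2

Derivation:
Step 1: +2 fires, +1 burnt (F count now 2)
Step 2: +0 fires, +2 burnt (F count now 0)
Fire out after step 2
Initially T: 13, now '.': 14
Total burnt (originally-T cells now '.'): 2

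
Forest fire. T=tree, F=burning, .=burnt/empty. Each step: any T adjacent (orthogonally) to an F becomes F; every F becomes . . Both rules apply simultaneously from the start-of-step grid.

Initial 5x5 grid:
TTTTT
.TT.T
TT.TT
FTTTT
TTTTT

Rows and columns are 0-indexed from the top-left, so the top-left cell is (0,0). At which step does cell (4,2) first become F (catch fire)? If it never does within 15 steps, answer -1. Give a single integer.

Step 1: cell (4,2)='T' (+3 fires, +1 burnt)
Step 2: cell (4,2)='T' (+3 fires, +3 burnt)
Step 3: cell (4,2)='F' (+3 fires, +3 burnt)
  -> target ignites at step 3
Step 4: cell (4,2)='.' (+5 fires, +3 burnt)
Step 5: cell (4,2)='.' (+4 fires, +5 burnt)
Step 6: cell (4,2)='.' (+2 fires, +4 burnt)
Step 7: cell (4,2)='.' (+1 fires, +2 burnt)
Step 8: cell (4,2)='.' (+0 fires, +1 burnt)
  fire out at step 8

3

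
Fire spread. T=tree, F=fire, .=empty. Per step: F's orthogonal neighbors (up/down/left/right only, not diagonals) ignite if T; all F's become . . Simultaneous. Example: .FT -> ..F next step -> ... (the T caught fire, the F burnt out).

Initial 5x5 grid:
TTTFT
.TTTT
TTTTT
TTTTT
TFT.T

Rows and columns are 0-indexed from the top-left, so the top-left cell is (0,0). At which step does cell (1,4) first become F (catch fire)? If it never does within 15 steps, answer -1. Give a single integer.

Step 1: cell (1,4)='T' (+6 fires, +2 burnt)
Step 2: cell (1,4)='F' (+7 fires, +6 burnt)
  -> target ignites at step 2
Step 3: cell (1,4)='.' (+6 fires, +7 burnt)
Step 4: cell (1,4)='.' (+1 fires, +6 burnt)
Step 5: cell (1,4)='.' (+1 fires, +1 burnt)
Step 6: cell (1,4)='.' (+0 fires, +1 burnt)
  fire out at step 6

2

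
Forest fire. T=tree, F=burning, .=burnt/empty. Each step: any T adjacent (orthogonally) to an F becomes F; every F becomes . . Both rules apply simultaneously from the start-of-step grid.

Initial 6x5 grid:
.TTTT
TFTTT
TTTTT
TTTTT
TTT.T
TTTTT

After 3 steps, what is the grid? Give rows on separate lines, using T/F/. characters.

Step 1: 4 trees catch fire, 1 burn out
  .FTTT
  F.FTT
  TFTTT
  TTTTT
  TTT.T
  TTTTT
Step 2: 5 trees catch fire, 4 burn out
  ..FTT
  ...FT
  F.FTT
  TFTTT
  TTT.T
  TTTTT
Step 3: 6 trees catch fire, 5 burn out
  ...FT
  ....F
  ...FT
  F.FTT
  TFT.T
  TTTTT

...FT
....F
...FT
F.FTT
TFT.T
TTTTT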